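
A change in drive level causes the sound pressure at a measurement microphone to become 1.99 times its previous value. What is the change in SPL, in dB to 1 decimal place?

Sound pressure is an amplitude quantity: ΔL = 20·log₁₀(p₂/p₁).
20·log₁₀(1.99) = 6.0 dB.

6.0 dB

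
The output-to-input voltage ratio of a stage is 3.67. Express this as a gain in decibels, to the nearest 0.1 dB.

11.3 dB

Voltage is an amplitude quantity, so gain = 20·log₁₀(V_out/V_in).
20·log₁₀(3.67) = 11.3 dB.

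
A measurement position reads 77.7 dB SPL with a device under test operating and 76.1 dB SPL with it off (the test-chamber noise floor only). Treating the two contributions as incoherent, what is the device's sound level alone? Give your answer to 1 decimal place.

Remove the background by subtracting linear intensities:
L_src = 10·log₁₀(10^(77.7/10) − 10^(76.1/10)) = 10·log₁₀(18150000) = 72.6 dB SPL.

72.6 dB SPL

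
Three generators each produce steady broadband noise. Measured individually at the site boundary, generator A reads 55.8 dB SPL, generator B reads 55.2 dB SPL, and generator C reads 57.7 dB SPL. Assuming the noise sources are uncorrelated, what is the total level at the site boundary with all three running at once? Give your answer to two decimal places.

61.14 dB SPL

Incoherent sources sum as intensities:
L_total = 10·log₁₀(10^(55.8/10) + 10^(55.2/10) + 10^(57.7/10)) = 10·log₁₀(1300000) = 61.14 dB SPL.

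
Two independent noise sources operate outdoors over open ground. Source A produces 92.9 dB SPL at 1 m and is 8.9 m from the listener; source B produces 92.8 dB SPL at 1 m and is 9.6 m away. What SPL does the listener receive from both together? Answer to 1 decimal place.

At the listener: L_A = 92.9 − 20·log₁₀(8.9) = 73.91 dB; L_B = 92.8 − 20·log₁₀(9.6) = 73.15 dB.
Combined: 10·log₁₀(10^(73.91/10)+10^(73.15/10)) = 76.6 dB SPL.

76.6 dB SPL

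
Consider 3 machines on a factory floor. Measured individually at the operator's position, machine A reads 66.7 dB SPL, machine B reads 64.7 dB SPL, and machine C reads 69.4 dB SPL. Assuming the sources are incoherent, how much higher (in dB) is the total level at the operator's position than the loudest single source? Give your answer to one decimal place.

2.7 dB

Add the sources as powers (linear), then convert back to dB:
L_total = 10·log₁₀(10^(66.7/10) + 10^(64.7/10) + 10^(69.4/10)) = 72.13 dB SPL.
Excess over the loudest (69.4 dB): 72.13 − 69.4 = 2.7 dB.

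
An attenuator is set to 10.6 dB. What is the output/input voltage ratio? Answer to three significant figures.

Voltage ratio = 10^(dB/20).
10^(-10.6/20) = 10^(-0.5300) = 0.295.

0.295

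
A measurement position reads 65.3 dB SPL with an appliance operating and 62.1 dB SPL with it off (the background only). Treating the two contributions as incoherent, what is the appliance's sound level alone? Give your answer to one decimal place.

Remove the background by subtracting linear intensities:
L_src = 10·log₁₀(10^(65.3/10) − 10^(62.1/10)) = 10·log₁₀(1767000) = 62.5 dB SPL.

62.5 dB SPL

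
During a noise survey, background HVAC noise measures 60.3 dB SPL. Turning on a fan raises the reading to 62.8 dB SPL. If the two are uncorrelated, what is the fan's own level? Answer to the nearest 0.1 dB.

59.2 dB SPL

Background correction is a power subtraction:
L_src = 10·log₁₀(10^(62.8/10) − 10^(60.3/10)) = 10·log₁₀(833900) = 59.2 dB SPL.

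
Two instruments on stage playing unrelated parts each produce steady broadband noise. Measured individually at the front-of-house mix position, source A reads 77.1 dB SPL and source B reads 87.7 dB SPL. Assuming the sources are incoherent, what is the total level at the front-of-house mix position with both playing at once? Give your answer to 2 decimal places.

Add the sources as powers (linear), then convert back to dB:
L_total = 10·log₁₀(10^(77.1/10) + 10^(87.7/10)) = 10·log₁₀(640100000) = 88.06 dB SPL.

88.06 dB SPL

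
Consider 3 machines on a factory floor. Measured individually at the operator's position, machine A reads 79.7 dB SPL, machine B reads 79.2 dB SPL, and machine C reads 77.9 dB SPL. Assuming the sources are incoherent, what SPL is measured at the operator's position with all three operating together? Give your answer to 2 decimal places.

Uncorrelated sources add in intensity (power), not in dB.
L_total = 10·log₁₀(10^(79.7/10) + 10^(79.2/10) + 10^(77.9/10)) = 10·log₁₀(238200000) = 83.77 dB SPL.

83.77 dB SPL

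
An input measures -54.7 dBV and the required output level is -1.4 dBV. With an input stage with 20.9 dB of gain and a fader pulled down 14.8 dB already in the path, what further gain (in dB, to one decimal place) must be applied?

47.2 dB

The required make-up gain is the shortfall in the dB sum.
G = -1.4 − (-54.7) − 20.9 + 14.8 = 47.2 dB.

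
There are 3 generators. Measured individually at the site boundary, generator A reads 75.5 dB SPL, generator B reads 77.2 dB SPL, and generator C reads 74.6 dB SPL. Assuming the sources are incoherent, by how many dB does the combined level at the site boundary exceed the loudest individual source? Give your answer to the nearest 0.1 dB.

Uncorrelated sources add in intensity (power), not in dB.
L_total = 10·log₁₀(10^(75.5/10) + 10^(77.2/10) + 10^(74.6/10)) = 80.67 dB SPL.
Excess over the loudest (77.2 dB): 80.67 − 77.2 = 3.5 dB.

3.5 dB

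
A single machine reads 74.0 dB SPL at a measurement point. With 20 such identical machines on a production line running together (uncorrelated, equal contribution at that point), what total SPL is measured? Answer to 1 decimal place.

20 equal incoherent sources raise the level by 10·log₁₀(20) = 13.01 dB.
L_total = 74.0 + 13.01 = 87.0 dB SPL.

87.0 dB SPL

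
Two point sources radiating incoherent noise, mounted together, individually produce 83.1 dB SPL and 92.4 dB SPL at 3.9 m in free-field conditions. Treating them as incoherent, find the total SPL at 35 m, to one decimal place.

Combined at 3.9 m: 10·log₁₀(10^(83.1/10)+10^(92.4/10)) = 92.88 dB SPL.
Then apply −20·log₁₀(35/3.9) = -19.06 dB → 73.8 dB SPL.

73.8 dB SPL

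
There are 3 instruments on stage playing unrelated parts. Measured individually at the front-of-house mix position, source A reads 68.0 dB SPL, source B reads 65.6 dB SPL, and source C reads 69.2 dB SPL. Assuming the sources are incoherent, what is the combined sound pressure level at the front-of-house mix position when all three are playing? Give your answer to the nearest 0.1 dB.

72.6 dB SPL

Incoherent sources sum as intensities:
L_total = 10·log₁₀(10^(68.0/10) + 10^(65.6/10) + 10^(69.2/10)) = 10·log₁₀(18260000) = 72.6 dB SPL.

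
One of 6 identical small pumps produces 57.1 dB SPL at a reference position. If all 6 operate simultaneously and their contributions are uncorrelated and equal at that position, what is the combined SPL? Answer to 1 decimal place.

64.9 dB SPL

6 equal incoherent sources raise the level by 10·log₁₀(6) = 7.78 dB.
L_total = 57.1 + 7.78 = 64.9 dB SPL.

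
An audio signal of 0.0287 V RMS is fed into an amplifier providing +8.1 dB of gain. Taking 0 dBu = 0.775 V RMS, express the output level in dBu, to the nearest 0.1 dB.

-20.5 dBu

Input level: 20·log₁₀(0.0287/0.775) = -28.63 dBu.
Output: -28.63 + 8.1 = -20.5 dBu.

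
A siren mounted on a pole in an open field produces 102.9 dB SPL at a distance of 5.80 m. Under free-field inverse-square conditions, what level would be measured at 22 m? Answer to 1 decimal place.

Free-field point source: level drops by 20·log₁₀ of the distance ratio.
ΔL = −20·log₁₀(22/5.80) = -11.58 dB, so L₂ = 102.9 + (-11.58) = 91.3 dB SPL.

91.3 dB SPL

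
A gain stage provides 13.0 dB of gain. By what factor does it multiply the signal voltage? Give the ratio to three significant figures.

4.47

Voltage ratio = 10^(dB/20).
10^(13.0/20) = 10^(0.6500) = 4.47.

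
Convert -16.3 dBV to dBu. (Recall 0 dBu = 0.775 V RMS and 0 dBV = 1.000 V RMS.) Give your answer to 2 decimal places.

The offset between the scales is 20·log₁₀(0.775/1.000) = −2.214 dB.
So dBu = -16.3 + 2.214 = -14.09 dBu.

-14.09 dBu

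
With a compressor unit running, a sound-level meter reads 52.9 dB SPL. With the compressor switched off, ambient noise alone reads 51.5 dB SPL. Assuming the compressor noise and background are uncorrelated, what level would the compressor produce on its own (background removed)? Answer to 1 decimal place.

Remove the background by subtracting linear intensities:
L_src = 10·log₁₀(10^(52.9/10) − 10^(51.5/10)) = 10·log₁₀(53730) = 47.3 dB SPL.

47.3 dB SPL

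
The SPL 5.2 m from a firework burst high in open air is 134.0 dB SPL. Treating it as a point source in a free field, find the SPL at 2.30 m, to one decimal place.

For a point source in a free field, ΔL = −20·log₁₀(d₂/d₁).
ΔL = −20·log₁₀(2.30/5.2) = 7.09 dB, so L₂ = 134.0 + (7.09) = 141.1 dB SPL.

141.1 dB SPL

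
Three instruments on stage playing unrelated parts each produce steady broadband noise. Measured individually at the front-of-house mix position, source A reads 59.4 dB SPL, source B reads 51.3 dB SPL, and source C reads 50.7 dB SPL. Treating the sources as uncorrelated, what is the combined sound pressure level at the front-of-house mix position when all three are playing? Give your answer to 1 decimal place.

60.5 dB SPL

Incoherent sources sum as intensities:
L_total = 10·log₁₀(10^(59.4/10) + 10^(51.3/10) + 10^(50.7/10)) = 10·log₁₀(1123000) = 60.5 dB SPL.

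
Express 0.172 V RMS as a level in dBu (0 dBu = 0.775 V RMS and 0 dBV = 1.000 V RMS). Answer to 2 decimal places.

-13.08 dBu

dBu = 20·log₁₀(V / 0.775 V).
20·log₁₀(0.172/0.775) = -13.08 dBu.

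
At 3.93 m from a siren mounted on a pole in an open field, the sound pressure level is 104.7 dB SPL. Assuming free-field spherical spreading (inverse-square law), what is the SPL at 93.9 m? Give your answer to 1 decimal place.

Inverse-square spreading gives ΔL = −20·log₁₀(d₂/d₁).
ΔL = −20·log₁₀(93.9/3.93) = -27.57 dB, so L₂ = 104.7 + (-27.57) = 77.1 dB SPL.

77.1 dB SPL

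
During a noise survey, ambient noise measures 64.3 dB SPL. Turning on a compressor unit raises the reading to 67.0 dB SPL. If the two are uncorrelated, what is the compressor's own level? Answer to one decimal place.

63.7 dB SPL

Remove the background by subtracting linear intensities:
L_src = 10·log₁₀(10^(67.0/10) − 10^(64.3/10)) = 10·log₁₀(2320000) = 63.7 dB SPL.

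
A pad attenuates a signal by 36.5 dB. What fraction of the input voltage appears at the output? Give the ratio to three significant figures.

0.0150

Voltage ratio = 10^(dB/20).
10^(-36.5/20) = 10^(-1.825) = 0.0150.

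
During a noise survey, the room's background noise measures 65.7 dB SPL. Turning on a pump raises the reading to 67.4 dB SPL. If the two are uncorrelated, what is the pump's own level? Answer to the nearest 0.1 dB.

Subtract intensities: L_src = 10·log₁₀(10^(L_total/10) − 10^(L_bg/10)).
L_src = 10·log₁₀(10^(67.4/10) − 10^(65.7/10)) = 10·log₁₀(1780000) = 62.5 dB SPL.

62.5 dB SPL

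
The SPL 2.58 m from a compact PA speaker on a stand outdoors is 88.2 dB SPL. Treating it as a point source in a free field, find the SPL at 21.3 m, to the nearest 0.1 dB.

69.9 dB SPL

For a point source in a free field, ΔL = −20·log₁₀(d₂/d₁).
ΔL = −20·log₁₀(21.3/2.58) = -18.34 dB, so L₂ = 88.2 + (-18.34) = 69.9 dB SPL.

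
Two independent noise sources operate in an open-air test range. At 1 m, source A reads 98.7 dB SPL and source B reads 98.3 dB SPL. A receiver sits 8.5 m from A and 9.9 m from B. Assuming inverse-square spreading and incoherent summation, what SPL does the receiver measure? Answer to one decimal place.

82.3 dB SPL

At the listener: L_A = 98.7 − 20·log₁₀(8.5) = 80.11 dB; L_B = 98.3 − 20·log₁₀(9.9) = 78.39 dB.
Combined: 10·log₁₀(10^(80.11/10)+10^(78.39/10)) = 82.3 dB SPL.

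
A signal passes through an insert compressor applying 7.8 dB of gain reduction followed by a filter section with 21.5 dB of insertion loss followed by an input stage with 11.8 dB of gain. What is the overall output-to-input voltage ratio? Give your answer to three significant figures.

Net gain = (−7.8) + (−21.5) + 11.8 = -17.5 dB.
Voltage ratio = 10^(-17.5/20) = 0.133.

0.133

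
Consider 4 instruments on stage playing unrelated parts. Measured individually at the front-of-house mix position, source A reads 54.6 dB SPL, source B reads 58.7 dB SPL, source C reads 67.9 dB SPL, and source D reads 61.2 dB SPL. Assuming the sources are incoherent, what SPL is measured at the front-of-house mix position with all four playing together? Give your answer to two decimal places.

Add the sources as powers (linear), then convert back to dB:
L_total = 10·log₁₀(10^(54.6/10) + 10^(58.7/10) + 10^(67.9/10) + 10^(61.2/10)) = 10·log₁₀(8514000) = 69.30 dB SPL.

69.30 dB SPL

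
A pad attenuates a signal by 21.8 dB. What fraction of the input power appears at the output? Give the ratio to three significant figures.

0.00661

Power ratio = 10^(dB/10).
10^(-21.8/10) = 10^(-2.180) = 0.00661.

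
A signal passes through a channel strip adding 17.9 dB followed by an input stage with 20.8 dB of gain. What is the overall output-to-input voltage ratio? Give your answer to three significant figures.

Net gain = 17.9 + 20.8 = 38.7 dB.
Voltage ratio = 10^(38.7/20) = 86.1.

86.1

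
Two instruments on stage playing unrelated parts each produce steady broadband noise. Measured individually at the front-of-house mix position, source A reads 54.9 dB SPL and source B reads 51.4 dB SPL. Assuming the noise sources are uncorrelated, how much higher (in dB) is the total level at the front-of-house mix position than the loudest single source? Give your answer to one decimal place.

1.6 dB

Uncorrelated sources add in intensity (power), not in dB.
L_total = 10·log₁₀(10^(54.9/10) + 10^(51.4/10)) = 56.50 dB SPL.
Excess over the loudest (54.9 dB): 56.50 − 54.9 = 1.6 dB.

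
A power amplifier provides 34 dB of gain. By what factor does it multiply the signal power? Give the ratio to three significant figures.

Power ratio = 10^(dB/10).
10^(34/10) = 10^(3.400) = 2510.

2510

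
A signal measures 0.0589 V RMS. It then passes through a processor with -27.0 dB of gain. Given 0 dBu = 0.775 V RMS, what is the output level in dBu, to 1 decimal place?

Input level: 20·log₁₀(0.0589/0.775) = -22.38 dBu.
Output: -22.38 − 27.0 = -49.4 dBu.

-49.4 dBu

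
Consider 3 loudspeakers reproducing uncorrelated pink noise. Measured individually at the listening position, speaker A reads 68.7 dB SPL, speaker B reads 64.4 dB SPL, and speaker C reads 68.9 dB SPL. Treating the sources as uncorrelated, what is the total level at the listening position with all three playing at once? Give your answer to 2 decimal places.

Uncorrelated sources add in intensity (power), not in dB.
L_total = 10·log₁₀(10^(68.7/10) + 10^(64.4/10) + 10^(68.9/10)) = 10·log₁₀(17930000) = 72.54 dB SPL.

72.54 dB SPL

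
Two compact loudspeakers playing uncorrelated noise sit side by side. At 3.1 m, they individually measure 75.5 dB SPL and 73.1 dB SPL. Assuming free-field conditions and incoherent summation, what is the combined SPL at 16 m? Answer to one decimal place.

63.2 dB SPL

Combined at 3.1 m: 10·log₁₀(10^(75.5/10)+10^(73.1/10)) = 77.47 dB SPL.
Then apply −20·log₁₀(16/3.1) = -14.26 dB → 63.2 dB SPL.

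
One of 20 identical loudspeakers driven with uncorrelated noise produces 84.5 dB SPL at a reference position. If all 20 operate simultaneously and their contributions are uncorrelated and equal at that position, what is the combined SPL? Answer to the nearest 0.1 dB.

97.5 dB SPL

20 equal incoherent sources raise the level by 10·log₁₀(20) = 13.01 dB.
L_total = 84.5 + 13.01 = 97.5 dB SPL.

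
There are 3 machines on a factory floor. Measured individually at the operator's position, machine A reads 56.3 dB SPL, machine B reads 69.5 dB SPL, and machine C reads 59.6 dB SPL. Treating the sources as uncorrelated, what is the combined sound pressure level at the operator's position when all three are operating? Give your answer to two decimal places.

70.11 dB SPL

Incoherent sources sum as intensities:
L_total = 10·log₁₀(10^(56.3/10) + 10^(69.5/10) + 10^(59.6/10)) = 10·log₁₀(10250000) = 70.11 dB SPL.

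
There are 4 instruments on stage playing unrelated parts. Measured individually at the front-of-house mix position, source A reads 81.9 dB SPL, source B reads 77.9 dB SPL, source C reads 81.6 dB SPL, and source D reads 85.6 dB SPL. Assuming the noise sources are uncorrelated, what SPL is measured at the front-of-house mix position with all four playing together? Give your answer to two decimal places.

88.60 dB SPL

Add the sources as powers (linear), then convert back to dB:
L_total = 10·log₁₀(10^(81.9/10) + 10^(77.9/10) + 10^(81.6/10) + 10^(85.6/10)) = 10·log₁₀(724200000) = 88.60 dB SPL.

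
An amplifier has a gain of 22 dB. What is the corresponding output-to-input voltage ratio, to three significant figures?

12.6

Voltage ratio = 10^(dB/20).
10^(22/20) = 10^(1.100) = 12.6.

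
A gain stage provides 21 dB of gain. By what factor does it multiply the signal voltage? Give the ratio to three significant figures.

11.2

Voltage ratio = 10^(dB/20).
10^(21/20) = 10^(1.050) = 11.2.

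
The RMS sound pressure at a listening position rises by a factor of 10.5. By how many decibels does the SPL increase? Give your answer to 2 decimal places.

Sound pressure is an amplitude quantity: ΔL = 20·log₁₀(p₂/p₁).
20·log₁₀(10.5) = 20.42 dB.

20.42 dB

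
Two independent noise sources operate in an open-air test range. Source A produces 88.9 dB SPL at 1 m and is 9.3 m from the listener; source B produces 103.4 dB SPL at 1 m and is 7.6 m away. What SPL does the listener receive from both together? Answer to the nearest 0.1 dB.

85.9 dB SPL

At the listener: L_A = 88.9 − 20·log₁₀(9.3) = 69.53 dB; L_B = 103.4 − 20·log₁₀(7.6) = 85.78 dB.
Combined: 10·log₁₀(10^(69.53/10)+10^(85.78/10)) = 85.9 dB SPL.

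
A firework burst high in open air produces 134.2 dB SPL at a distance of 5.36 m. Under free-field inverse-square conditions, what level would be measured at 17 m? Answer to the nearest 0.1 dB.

124.2 dB SPL

Inverse-square spreading gives ΔL = −20·log₁₀(d₂/d₁).
ΔL = −20·log₁₀(17/5.36) = -10.03 dB, so L₂ = 134.2 + (-10.03) = 124.2 dB SPL.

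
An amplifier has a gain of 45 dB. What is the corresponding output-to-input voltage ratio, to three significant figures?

178

Voltage ratio = 10^(dB/20).
10^(45/20) = 10^(2.250) = 178.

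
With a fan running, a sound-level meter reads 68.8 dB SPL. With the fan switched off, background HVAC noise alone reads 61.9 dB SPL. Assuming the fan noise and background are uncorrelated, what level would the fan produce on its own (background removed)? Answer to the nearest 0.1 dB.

Subtract intensities: L_src = 10·log₁₀(10^(L_total/10) − 10^(L_bg/10)).
L_src = 10·log₁₀(10^(68.8/10) − 10^(61.9/10)) = 10·log₁₀(6037000) = 67.8 dB SPL.

67.8 dB SPL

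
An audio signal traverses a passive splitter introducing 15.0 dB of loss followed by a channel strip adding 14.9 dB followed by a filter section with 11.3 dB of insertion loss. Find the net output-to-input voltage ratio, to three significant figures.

0.269

Net gain = (−15.0) + 14.9 + (−11.3) = -11.4 dB.
Voltage ratio = 10^(-11.4/20) = 0.269.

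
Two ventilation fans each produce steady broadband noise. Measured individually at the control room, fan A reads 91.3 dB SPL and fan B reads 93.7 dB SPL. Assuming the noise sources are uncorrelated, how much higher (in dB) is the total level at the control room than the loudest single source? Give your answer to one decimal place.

Add the sources as powers (linear), then convert back to dB:
L_total = 10·log₁₀(10^(91.3/10) + 10^(93.7/10)) = 95.67 dB SPL.
Excess over the loudest (93.7 dB): 95.67 − 93.7 = 2.0 dB.

2.0 dB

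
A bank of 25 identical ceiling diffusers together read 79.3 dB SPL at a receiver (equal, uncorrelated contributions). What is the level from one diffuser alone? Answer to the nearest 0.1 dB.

65.3 dB SPL

25 equal incoherent sources add 10·log₁₀(25) = 13.98 dB over one source.
L_one = 79.3 − 13.98 = 65.3 dB SPL.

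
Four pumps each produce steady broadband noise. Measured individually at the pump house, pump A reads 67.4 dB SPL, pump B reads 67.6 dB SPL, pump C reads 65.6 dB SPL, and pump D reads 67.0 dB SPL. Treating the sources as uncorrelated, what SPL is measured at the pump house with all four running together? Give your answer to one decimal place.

73.0 dB SPL

Add the sources as powers (linear), then convert back to dB:
L_total = 10·log₁₀(10^(67.4/10) + 10^(67.6/10) + 10^(65.6/10) + 10^(67.0/10)) = 10·log₁₀(19890000) = 73.0 dB SPL.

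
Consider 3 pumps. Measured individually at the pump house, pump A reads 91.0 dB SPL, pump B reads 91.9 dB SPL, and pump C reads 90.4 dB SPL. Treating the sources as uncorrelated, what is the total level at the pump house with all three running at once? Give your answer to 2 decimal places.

Incoherent sources sum as intensities:
L_total = 10·log₁₀(10^(91.0/10) + 10^(91.9/10) + 10^(90.4/10)) = 10·log₁₀(3904000000) = 95.92 dB SPL.

95.92 dB SPL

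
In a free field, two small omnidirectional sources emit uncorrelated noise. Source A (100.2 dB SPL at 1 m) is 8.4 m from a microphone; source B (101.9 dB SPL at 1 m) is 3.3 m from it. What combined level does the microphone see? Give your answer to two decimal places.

91.96 dB SPL

At the listener: L_A = 100.2 − 20·log₁₀(8.4) = 81.714 dB; L_B = 101.9 − 20·log₁₀(3.3) = 91.530 dB.
Combined: 10·log₁₀(10^(81.714/10)+10^(91.530/10)) = 91.96 dB SPL.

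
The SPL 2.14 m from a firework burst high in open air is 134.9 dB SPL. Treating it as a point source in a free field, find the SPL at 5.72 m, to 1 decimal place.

126.4 dB SPL

Free-field point source: level drops by 20·log₁₀ of the distance ratio.
ΔL = −20·log₁₀(5.72/2.14) = -8.54 dB, so L₂ = 134.9 + (-8.54) = 126.4 dB SPL.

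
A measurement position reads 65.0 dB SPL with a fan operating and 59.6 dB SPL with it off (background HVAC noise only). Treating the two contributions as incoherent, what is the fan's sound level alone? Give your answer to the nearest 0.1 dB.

63.5 dB SPL

Subtract intensities: L_src = 10·log₁₀(10^(L_total/10) − 10^(L_bg/10)).
L_src = 10·log₁₀(10^(65.0/10) − 10^(59.6/10)) = 10·log₁₀(2250000) = 63.5 dB SPL.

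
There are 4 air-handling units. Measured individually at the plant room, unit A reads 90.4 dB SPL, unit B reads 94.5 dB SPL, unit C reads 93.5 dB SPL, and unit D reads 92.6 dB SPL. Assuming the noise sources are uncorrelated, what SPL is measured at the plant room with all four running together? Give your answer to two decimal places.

99.02 dB SPL

Uncorrelated sources add in intensity (power), not in dB.
L_total = 10·log₁₀(10^(90.4/10) + 10^(94.5/10) + 10^(93.5/10) + 10^(92.6/10)) = 10·log₁₀(7973000000) = 99.02 dB SPL.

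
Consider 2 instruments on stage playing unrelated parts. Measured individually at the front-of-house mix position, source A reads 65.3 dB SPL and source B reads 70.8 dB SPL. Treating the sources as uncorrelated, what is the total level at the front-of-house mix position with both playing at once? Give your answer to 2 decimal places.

Add the sources as powers (linear), then convert back to dB:
L_total = 10·log₁₀(10^(65.3/10) + 10^(70.8/10)) = 10·log₁₀(15410000) = 71.88 dB SPL.

71.88 dB SPL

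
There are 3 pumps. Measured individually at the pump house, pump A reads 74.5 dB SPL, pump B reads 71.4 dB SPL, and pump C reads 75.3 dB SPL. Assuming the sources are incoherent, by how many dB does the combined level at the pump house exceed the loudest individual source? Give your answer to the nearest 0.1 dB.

3.5 dB

Uncorrelated sources add in intensity (power), not in dB.
L_total = 10·log₁₀(10^(74.5/10) + 10^(71.4/10) + 10^(75.3/10)) = 78.80 dB SPL.
Excess over the loudest (75.3 dB): 78.80 − 75.3 = 3.5 dB.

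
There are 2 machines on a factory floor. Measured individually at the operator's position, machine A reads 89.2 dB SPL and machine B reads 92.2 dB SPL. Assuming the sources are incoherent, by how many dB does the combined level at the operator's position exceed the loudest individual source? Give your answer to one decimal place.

1.8 dB

Add the sources as powers (linear), then convert back to dB:
L_total = 10·log₁₀(10^(89.2/10) + 10^(92.2/10)) = 93.96 dB SPL.
Excess over the loudest (92.2 dB): 93.96 − 92.2 = 1.8 dB.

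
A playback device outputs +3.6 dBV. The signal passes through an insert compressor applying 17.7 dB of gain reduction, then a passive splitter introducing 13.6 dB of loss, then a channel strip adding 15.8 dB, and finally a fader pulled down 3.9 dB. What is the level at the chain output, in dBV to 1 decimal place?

In dB, series stages simply add:
+3.6 − 17.7 − 13.6 + 15.8 − 3.9 = -15.8 dBV.

-15.8 dBV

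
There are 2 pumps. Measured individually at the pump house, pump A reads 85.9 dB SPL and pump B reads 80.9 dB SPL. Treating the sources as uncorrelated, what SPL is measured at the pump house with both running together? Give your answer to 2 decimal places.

Incoherent sources sum as intensities:
L_total = 10·log₁₀(10^(85.9/10) + 10^(80.9/10)) = 10·log₁₀(512100000) = 87.09 dB SPL.

87.09 dB SPL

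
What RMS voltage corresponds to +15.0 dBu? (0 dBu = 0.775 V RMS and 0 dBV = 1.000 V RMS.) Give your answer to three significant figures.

V = 0.775 V × 10^(+15.0/20).
= 0.775 × 5.623 = 4.36 V.

4.36 V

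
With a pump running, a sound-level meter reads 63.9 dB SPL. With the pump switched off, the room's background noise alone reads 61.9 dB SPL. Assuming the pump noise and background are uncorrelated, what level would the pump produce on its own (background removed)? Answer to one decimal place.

59.6 dB SPL

Background correction is a power subtraction:
L_src = 10·log₁₀(10^(63.9/10) − 10^(61.9/10)) = 10·log₁₀(905900) = 59.6 dB SPL.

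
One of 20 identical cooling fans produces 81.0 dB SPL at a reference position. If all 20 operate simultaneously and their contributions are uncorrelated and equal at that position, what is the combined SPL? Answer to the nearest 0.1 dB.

20 equal incoherent sources raise the level by 10·log₁₀(20) = 13.01 dB.
L_total = 81.0 + 13.01 = 94.0 dB SPL.

94.0 dB SPL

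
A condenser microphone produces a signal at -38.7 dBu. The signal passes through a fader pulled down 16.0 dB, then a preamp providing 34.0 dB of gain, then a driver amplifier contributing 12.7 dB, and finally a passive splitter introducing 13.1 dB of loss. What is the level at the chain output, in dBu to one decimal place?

Gain stages sum in dB:
-38.7 − 16.0 + 34.0 + 12.7 − 13.1 = -21.1 dBu.

-21.1 dBu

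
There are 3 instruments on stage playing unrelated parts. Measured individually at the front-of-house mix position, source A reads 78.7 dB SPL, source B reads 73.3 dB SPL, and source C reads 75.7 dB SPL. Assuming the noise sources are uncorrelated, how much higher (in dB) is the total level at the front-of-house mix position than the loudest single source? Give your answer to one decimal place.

2.5 dB

Uncorrelated sources add in intensity (power), not in dB.
L_total = 10·log₁₀(10^(78.7/10) + 10^(73.3/10) + 10^(75.7/10)) = 81.23 dB SPL.
Excess over the loudest (78.7 dB): 81.23 − 78.7 = 2.5 dB.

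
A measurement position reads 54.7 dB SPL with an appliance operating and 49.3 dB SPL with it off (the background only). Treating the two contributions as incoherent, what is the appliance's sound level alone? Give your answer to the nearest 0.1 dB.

Remove the background by subtracting linear intensities:
L_src = 10·log₁₀(10^(54.7/10) − 10^(49.3/10)) = 10·log₁₀(210000) = 53.2 dB SPL.

53.2 dB SPL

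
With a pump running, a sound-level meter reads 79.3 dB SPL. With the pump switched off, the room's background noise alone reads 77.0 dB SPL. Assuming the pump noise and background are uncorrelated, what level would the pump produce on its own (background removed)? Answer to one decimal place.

75.4 dB SPL

Background correction is a power subtraction:
L_src = 10·log₁₀(10^(79.3/10) − 10^(77.0/10)) = 10·log₁₀(35000000) = 75.4 dB SPL.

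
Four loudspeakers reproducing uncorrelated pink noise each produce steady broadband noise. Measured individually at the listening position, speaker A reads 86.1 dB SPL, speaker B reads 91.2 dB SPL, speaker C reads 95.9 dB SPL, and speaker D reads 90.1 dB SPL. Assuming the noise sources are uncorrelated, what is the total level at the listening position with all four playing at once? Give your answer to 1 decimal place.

Add the sources as powers (linear), then convert back to dB:
L_total = 10·log₁₀(10^(86.1/10) + 10^(91.2/10) + 10^(95.9/10) + 10^(90.1/10)) = 10·log₁₀(6639000000) = 98.2 dB SPL.

98.2 dB SPL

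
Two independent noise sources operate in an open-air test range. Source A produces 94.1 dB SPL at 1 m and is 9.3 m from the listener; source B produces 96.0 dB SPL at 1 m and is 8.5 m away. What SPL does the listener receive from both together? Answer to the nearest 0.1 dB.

At the listener: L_A = 94.1 − 20·log₁₀(9.3) = 74.73 dB; L_B = 96.0 − 20·log₁₀(8.5) = 77.41 dB.
Combined: 10·log₁₀(10^(74.73/10)+10^(77.41/10)) = 79.3 dB SPL.

79.3 dB SPL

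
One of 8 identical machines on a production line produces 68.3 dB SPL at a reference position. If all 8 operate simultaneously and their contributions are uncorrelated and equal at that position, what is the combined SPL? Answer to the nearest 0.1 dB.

77.3 dB SPL

8 equal incoherent sources raise the level by 10·log₁₀(8) = 9.03 dB.
L_total = 68.3 + 9.03 = 77.3 dB SPL.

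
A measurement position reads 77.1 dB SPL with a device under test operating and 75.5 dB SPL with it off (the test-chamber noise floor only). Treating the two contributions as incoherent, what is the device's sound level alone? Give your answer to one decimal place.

72.0 dB SPL

Background correction is a power subtraction:
L_src = 10·log₁₀(10^(77.1/10) − 10^(75.5/10)) = 10·log₁₀(15800000) = 72.0 dB SPL.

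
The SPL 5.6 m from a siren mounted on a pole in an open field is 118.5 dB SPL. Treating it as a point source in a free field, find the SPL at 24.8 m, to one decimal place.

For a point source in a free field, ΔL = −20·log₁₀(d₂/d₁).
ΔL = −20·log₁₀(24.8/5.6) = -12.93 dB, so L₂ = 118.5 + (-12.93) = 105.6 dB SPL.

105.6 dB SPL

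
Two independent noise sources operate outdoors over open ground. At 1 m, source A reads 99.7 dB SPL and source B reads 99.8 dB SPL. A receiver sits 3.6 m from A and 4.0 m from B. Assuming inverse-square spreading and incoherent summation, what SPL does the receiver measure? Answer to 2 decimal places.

At the listener: L_A = 99.7 − 20·log₁₀(3.6) = 88.574 dB; L_B = 99.8 − 20·log₁₀(4.0) = 87.759 dB.
Combined: 10·log₁₀(10^(88.574/10)+10^(87.759/10)) = 91.20 dB SPL.

91.20 dB SPL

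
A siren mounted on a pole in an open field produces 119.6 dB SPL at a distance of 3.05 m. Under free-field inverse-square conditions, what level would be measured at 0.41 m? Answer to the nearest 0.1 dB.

137.0 dB SPL

Free-field point source: level drops by 20·log₁₀ of the distance ratio.
ΔL = −20·log₁₀(0.41/3.05) = 17.43 dB, so L₂ = 119.6 + (17.43) = 137.0 dB SPL.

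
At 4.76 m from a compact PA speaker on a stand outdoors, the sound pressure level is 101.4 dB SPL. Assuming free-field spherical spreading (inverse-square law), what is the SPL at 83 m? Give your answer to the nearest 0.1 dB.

76.6 dB SPL

For a point source in a free field, ΔL = −20·log₁₀(d₂/d₁).
ΔL = −20·log₁₀(83/4.76) = -24.83 dB, so L₂ = 101.4 + (-24.83) = 76.6 dB SPL.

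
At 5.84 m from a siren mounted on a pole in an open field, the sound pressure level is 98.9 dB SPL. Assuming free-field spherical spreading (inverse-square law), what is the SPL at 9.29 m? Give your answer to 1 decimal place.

Free-field point source: level drops by 20·log₁₀ of the distance ratio.
ΔL = −20·log₁₀(9.29/5.84) = -4.03 dB, so L₂ = 98.9 + (-4.03) = 94.9 dB SPL.

94.9 dB SPL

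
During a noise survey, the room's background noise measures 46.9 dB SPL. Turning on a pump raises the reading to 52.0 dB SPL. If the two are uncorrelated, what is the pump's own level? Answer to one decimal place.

50.4 dB SPL

Subtract intensities: L_src = 10·log₁₀(10^(L_total/10) − 10^(L_bg/10)).
L_src = 10·log₁₀(10^(52.0/10) − 10^(46.9/10)) = 10·log₁₀(109500) = 50.4 dB SPL.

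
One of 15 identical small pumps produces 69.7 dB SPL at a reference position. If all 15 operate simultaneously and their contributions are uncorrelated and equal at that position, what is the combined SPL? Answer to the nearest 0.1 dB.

15 equal incoherent sources raise the level by 10·log₁₀(15) = 11.76 dB.
L_total = 69.7 + 11.76 = 81.5 dB SPL.

81.5 dB SPL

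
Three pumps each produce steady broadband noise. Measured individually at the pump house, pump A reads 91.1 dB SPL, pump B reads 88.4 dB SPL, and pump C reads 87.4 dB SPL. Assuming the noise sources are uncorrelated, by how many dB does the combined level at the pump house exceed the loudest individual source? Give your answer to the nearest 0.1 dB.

Add the sources as powers (linear), then convert back to dB:
L_total = 10·log₁₀(10^(91.1/10) + 10^(88.4/10) + 10^(87.4/10)) = 94.03 dB SPL.
Excess over the loudest (91.1 dB): 94.03 − 91.1 = 2.9 dB.

2.9 dB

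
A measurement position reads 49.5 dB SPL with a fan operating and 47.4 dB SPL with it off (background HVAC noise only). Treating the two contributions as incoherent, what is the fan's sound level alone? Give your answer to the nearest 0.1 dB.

45.3 dB SPL

Background correction is a power subtraction:
L_src = 10·log₁₀(10^(49.5/10) − 10^(47.4/10)) = 10·log₁₀(34170) = 45.3 dB SPL.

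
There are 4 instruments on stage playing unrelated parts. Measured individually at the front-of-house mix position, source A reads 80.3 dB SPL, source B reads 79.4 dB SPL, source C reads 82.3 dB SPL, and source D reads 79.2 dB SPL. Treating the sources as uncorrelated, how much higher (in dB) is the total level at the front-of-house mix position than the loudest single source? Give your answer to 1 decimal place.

Add the sources as powers (linear), then convert back to dB:
L_total = 10·log₁₀(10^(80.3/10) + 10^(79.4/10) + 10^(82.3/10) + 10^(79.2/10)) = 86.51 dB SPL.
Excess over the loudest (82.3 dB): 86.51 − 82.3 = 4.2 dB.

4.2 dB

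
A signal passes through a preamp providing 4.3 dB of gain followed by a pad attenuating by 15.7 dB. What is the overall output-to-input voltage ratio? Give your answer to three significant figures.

Net gain = 4.3 + (−15.7) = -11.4 dB.
Voltage ratio = 10^(-11.4/20) = 0.269.

0.269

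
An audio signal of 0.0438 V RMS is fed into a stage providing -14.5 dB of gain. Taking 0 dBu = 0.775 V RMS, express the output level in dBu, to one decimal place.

-39.5 dBu

Input level: 20·log₁₀(0.0438/0.775) = -24.96 dBu.
Output: -24.96 − 14.5 = -39.5 dBu.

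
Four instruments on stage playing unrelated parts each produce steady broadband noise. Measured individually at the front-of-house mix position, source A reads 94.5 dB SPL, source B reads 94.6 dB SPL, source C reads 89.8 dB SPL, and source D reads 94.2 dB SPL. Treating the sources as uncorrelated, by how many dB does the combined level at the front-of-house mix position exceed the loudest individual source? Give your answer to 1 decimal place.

Uncorrelated sources add in intensity (power), not in dB.
L_total = 10·log₁₀(10^(94.5/10) + 10^(94.6/10) + 10^(89.8/10) + 10^(94.2/10)) = 99.68 dB SPL.
Excess over the loudest (94.6 dB): 99.68 − 94.6 = 5.1 dB.

5.1 dB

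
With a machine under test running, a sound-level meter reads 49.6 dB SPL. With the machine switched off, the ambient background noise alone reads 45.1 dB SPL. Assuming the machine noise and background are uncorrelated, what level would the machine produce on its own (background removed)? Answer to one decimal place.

Background correction is a power subtraction:
L_src = 10·log₁₀(10^(49.6/10) − 10^(45.1/10)) = 10·log₁₀(58840) = 47.7 dB SPL.

47.7 dB SPL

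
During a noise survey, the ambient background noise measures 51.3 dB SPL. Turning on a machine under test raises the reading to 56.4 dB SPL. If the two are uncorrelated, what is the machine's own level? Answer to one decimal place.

Subtract intensities: L_src = 10·log₁₀(10^(L_total/10) − 10^(L_bg/10)).
L_src = 10·log₁₀(10^(56.4/10) − 10^(51.3/10)) = 10·log₁₀(301600) = 54.8 dB SPL.

54.8 dB SPL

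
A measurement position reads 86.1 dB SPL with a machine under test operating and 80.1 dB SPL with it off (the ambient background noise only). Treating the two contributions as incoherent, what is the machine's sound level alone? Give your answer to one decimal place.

Background correction is a power subtraction:
L_src = 10·log₁₀(10^(86.1/10) − 10^(80.1/10)) = 10·log₁₀(305100000) = 84.8 dB SPL.

84.8 dB SPL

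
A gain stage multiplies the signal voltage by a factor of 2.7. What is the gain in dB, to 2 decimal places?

8.63 dB

Voltage ratio → dB uses the 20·log₁₀ form:
20·log₁₀(2.7) = 8.63 dB.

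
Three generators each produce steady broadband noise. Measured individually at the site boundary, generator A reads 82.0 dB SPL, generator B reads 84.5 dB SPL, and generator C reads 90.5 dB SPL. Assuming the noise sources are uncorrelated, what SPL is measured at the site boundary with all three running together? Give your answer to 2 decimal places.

91.94 dB SPL

Uncorrelated sources add in intensity (power), not in dB.
L_total = 10·log₁₀(10^(82.0/10) + 10^(84.5/10) + 10^(90.5/10)) = 10·log₁₀(1562000000) = 91.94 dB SPL.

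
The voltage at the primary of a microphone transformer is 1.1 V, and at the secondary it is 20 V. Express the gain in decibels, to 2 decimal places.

25.19 dB

For a voltage ratio, dB = 20·log₁₀(V₂/V₁).
20·log₁₀(20/1.1) = 20·log₁₀(18.18) = 25.19 dB.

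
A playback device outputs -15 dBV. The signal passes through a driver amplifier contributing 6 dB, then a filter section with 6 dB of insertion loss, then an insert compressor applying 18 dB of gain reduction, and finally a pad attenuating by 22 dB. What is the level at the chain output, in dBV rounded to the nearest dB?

-55 dBV

Gain stages sum in dB:
-15 + 6 − 6 − 18 − 22 = -55 dBV.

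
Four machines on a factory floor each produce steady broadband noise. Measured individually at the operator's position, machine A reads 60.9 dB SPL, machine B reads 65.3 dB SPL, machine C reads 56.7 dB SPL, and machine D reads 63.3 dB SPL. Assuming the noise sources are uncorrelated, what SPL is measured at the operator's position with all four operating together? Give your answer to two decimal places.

68.59 dB SPL

Incoherent sources sum as intensities:
L_total = 10·log₁₀(10^(60.9/10) + 10^(65.3/10) + 10^(56.7/10) + 10^(63.3/10)) = 10·log₁₀(7224000) = 68.59 dB SPL.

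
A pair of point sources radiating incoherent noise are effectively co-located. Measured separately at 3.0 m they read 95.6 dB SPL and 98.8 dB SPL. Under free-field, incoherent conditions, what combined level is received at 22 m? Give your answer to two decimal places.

Combined at 3.0 m: 10·log₁₀(10^(95.6/10)+10^(98.8/10)) = 100.499 dB SPL.
Then apply −20·log₁₀(22/3.0) = -17.306 dB → 83.19 dB SPL.

83.19 dB SPL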